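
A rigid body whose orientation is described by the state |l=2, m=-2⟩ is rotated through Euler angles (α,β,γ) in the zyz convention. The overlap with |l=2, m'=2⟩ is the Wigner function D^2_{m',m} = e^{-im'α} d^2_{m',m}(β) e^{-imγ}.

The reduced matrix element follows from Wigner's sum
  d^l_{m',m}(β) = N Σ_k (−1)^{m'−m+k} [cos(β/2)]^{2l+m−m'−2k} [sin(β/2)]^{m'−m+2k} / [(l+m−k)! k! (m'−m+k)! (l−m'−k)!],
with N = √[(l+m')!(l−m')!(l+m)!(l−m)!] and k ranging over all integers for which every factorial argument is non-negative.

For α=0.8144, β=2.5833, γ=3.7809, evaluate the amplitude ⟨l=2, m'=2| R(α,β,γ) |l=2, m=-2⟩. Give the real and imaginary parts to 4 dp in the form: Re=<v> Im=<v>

Re=0.8021 Im=-0.2930

Split into d^2_{2,-2}(β=2.5833) × two z-phases.
c=cos(2.5833/2)=0.275535, s=sin(2.5833/2)=0.961291; N=√[24·1·1·24]=24.000000
k∈{0} keeps every argument non-negative
  k=0: (−1)^4·24.0000/(24)·0.2755^0·0.9613^4 = +0.853925
d^2_{2,-2}(2.5833) = +0.853925
Attach z-rotation phases: D = e^{-i(2)(0.8144)}·(+0.853925)·e^{-i(-2)(3.7809)} = +0.802099-0.292958i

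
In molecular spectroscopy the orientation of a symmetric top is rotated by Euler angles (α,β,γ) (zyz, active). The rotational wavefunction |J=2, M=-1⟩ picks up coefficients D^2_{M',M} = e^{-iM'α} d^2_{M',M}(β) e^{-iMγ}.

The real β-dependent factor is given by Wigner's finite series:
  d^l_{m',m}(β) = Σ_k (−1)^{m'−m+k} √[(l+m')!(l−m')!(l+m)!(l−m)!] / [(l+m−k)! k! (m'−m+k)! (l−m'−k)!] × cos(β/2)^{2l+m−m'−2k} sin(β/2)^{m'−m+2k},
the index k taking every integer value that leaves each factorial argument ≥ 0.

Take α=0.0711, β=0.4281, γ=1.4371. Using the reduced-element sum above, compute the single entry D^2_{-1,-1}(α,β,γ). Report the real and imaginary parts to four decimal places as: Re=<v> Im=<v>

Re=0.0490 Im=0.7810

Split into d^2_{-1,-1}(β=0.4281) × two z-phases.
Half-angle: c=0.977179, s=0.212419. N=√(1·6·1·6)=6.000000
k∈{0,1} keeps every argument non-negative
  k=0: (−1)^0·6.0000/(6)·0.9772^4·0.2124^0 = +0.911792
  k=1: (−1)^1·6.0000/(2)·0.9772^2·0.2124^2 = -0.129258
d^2_{-1,-1}(0.4281) = +0.911792 -0.129258 = +0.782534
Phases: e^{-i·(-1)·0.0711}=+0.997473+0.071040i, e^{-i·(-1)·1.4371}=+0.133298+0.991076i ⇒ D=+0.048952+0.781002i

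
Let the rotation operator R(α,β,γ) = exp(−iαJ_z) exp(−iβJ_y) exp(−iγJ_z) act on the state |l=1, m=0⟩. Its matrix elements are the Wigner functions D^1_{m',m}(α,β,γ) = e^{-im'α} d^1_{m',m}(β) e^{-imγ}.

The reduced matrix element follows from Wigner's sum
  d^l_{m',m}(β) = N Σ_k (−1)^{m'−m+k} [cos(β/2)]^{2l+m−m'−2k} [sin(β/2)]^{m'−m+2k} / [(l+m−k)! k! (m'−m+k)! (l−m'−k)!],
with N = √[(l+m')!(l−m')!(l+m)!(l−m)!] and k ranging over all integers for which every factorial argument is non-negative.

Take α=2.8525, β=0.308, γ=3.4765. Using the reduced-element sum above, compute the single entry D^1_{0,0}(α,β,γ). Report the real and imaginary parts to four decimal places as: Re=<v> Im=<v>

Re=0.9529 Im=0.0000

D^1_{0,0}(2.8525,0.308,3.4765) = e^{-i·0·2.8525}·d^1_{0,0}(0.308)·e^{-i·0·3.4765}. Compute d first:
Half-angle: c=0.988165, s=0.153392. N=√(1·1·1·1)=1.000000
k: max(0,(0)−(0))=0 … min(1+(0),1−(0))=1
  k=0: (−1)^0·1.0000/(1)·0.9882^2·0.1534^0 = +0.976471
  k=1: (−1)^1·1.0000/(1)·0.9882^0·0.1534^2 = -0.023529
d^1_{0,0}(0.308) = +0.976471 -0.023529 = +0.952942
Phases: e^{-i·(0)·2.8525}=+1.000000+0.000000i, e^{-i·(0)·3.4765}=+1.000000+0.000000i ⇒ D=+0.952942+0.000000i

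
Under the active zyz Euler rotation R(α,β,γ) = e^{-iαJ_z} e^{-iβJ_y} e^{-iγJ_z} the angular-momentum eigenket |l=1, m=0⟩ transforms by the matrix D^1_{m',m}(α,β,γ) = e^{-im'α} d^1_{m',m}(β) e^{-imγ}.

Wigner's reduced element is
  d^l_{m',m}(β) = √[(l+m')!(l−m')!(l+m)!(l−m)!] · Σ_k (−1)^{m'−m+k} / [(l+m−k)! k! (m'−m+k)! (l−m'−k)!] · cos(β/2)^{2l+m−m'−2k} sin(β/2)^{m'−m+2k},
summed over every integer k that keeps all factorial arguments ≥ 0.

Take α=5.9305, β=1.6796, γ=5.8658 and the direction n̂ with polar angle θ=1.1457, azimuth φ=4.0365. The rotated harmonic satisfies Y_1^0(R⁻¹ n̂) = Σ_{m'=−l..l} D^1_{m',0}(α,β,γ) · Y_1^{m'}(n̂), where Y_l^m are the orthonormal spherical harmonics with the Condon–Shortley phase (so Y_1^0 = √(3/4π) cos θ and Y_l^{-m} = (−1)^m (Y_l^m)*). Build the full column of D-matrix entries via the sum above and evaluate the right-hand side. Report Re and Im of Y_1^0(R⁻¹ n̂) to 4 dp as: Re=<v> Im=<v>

Re=-0.1624 Im=0.0000

Need the full column D^1_{m',0} for m'=−1..1 at α=5.9305, β=1.6796, γ=5.8658.
cos(β/2)=0.667612, sin(β/2)=0.744510
d^1_{-1,0}: single k=1 term ⇒ +0.702925;  D = +0.659659-0.242804i
d^1_{0,0}: k∈[0..1] ⇒ +0.445705 -0.554295 = -0.108589;  D = -0.108589+0.000000i
d^1_{1,0}: single k=0 term ⇒ -0.702925;  D = -0.659659-0.242804i
Y_1^{m'}(θ=1.1457,φ=4.0365) and Σ D·Y over m':
  (+0.6597-0.2428i)·(-0.1969+0.2455i)  (-0.1086+0.0000i)·(+0.2015+0.0000i)  (-0.6597-0.2428i)·(+0.1969+0.2455i)
Y_1^0(R⁻¹ n̂) = -0.162417+0.000000i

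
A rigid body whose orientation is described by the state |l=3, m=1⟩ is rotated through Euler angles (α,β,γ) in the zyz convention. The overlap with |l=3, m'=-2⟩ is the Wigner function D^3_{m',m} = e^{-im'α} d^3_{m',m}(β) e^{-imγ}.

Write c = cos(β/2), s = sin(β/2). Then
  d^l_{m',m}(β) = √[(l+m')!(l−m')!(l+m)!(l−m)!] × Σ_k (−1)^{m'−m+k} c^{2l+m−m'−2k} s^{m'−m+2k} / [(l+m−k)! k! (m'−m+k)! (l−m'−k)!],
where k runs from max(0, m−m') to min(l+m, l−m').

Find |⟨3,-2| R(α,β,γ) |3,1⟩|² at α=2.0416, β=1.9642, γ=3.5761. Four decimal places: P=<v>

P=0.0057

D^3_{-2,1}(2.0416,1.9642,3.5761) = e^{-i·-2·2.0416}·d^3_{-2,1}(1.9642)·e^{-i·1·3.5761}. Compute d first:
c=cos(1.9642/2)=0.555277, s=sin(1.9642/2)=0.831665; N=√[1·120·24·2]=75.894664
k∈{3,4} keeps every argument non-negative
  k=3: (−1)^0·75.8947/(12)·0.5553^3·0.8317^3 = +0.622881
  k=4: (−1)^1·75.8947/(24)·0.5553^1·0.8317^5 = -0.698639
d^3_{-2,1}(1.9642) = +0.622881 -0.698639 = -0.075757
|D^3_{-2,1}|² = |d^3_{-2,1}(β)|² = (-0.075757)² = 0.005739 (the z-rotation phases have unit modulus)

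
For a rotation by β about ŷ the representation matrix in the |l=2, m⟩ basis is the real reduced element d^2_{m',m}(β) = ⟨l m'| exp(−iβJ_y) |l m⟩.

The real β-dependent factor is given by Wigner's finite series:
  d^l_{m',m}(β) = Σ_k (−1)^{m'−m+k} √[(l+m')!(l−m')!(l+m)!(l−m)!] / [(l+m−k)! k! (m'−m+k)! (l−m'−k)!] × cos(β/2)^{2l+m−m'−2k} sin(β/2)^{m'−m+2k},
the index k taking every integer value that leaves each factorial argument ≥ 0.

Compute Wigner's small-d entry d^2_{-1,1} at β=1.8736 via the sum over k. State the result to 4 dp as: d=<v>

d=0.2620

d^2_{-1,1}(β=1.8736) via Wigner's sum:
Half-angle: c=0.592369, s=0.805667. N=√(1·6·6·1)=6.000000
Admissible k: 2..3 (factorial args all ≥0)
  k=2: (−1)^0·6.0000/(2)·0.5924^2·0.8057^2 = +0.683309
  k=3: (−1)^1·6.0000/(6)·0.5924^0·0.8057^4 = -0.421329
d^2_{-1,1}(1.8736) = +0.683309 -0.421329 = +0.261980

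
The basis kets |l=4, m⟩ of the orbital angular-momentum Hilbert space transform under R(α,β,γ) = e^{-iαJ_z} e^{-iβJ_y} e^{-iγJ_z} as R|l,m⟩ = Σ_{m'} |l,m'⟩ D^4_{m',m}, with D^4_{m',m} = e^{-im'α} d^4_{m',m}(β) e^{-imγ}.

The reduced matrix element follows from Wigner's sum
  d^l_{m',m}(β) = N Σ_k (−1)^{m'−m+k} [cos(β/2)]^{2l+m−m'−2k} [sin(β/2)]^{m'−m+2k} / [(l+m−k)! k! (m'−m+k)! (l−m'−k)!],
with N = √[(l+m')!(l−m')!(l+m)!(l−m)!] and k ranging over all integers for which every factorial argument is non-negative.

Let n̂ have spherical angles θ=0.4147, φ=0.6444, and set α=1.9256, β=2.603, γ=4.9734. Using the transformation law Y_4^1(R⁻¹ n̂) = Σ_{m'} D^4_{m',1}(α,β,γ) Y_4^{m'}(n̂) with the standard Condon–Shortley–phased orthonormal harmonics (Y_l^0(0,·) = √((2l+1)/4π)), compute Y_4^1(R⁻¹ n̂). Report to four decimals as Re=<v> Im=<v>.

Need the full column D^4_{m',1} for m'=−4..4 at α=1.9256, β=2.603, γ=4.9734.
cos(β/2)=0.266053, sin(β/2)=0.963958
d^4_{-4,1}: single k=5 term ⇒ +0.117298;  D = -0.107455+0.047035i
d^4_{-3,1}: k∈[4..5] ⇒ +0.057230 -0.450772 = -0.393542;  D = -0.273222-0.283240i
d^4_{-2,1}: k∈[3..5] ⇒ +0.016886 -0.332509 +0.872997 = +0.557374;  D = +0.241734-0.502226i
d^4_{-1,1}: k∈[2..5] ⇒ +0.003296 -0.129786 +0.851879 -0.745532 = -0.020144;  D = +0.020055+0.001887i
d^4_{0,1}: k∈[1..4] ⇒ +0.000407 -0.032039 +0.420594 -0.920219 = -0.531258;  D = -0.137095-0.513264i
d^4_{1,1}: k∈[0..3] ⇒ +0.000025 -0.004943 +0.129786 -0.567919 = -0.443051;  D = -0.361664+0.255917i
d^4_{2,1}: k∈[0..2] ⇒ -0.000386 +0.025329 -0.221672 = -0.196729;  D = +0.162348+0.111110i
d^4_{3,1}: k∈[0..1] ⇒ +0.002616 -0.057230 = -0.054615;  D = +0.013267-0.052979i
d^4_{4,1}: single k=0 term ⇒ -0.008935;  D = -0.008882+0.000976i
Y_4^{m'}(θ=0.4147,φ=0.6444) and Σ D·Y over m':
  (-0.1075+0.0470i)·(-0.0099-0.0062i)  (-0.2732-0.2832i)·(-0.0266-0.0701i)  (+0.2417-0.5022i)·(+0.0735-0.2537i)  (+0.0201+0.0019i)·(+0.3994-0.3001i)  (-0.1371-0.5133i)·(+0.2569+0.0000i)  (-0.3617+0.2559i)·(-0.3994-0.3001i)  (+0.1623+0.1111i)·(+0.0735+0.2537i)  (+0.0133-0.0530i)·(+0.0266-0.0701i)  (-0.0089+0.0010i)·(-0.0099+0.0062i)
Y_4^1(R⁻¹ n̂) = +0.054188-0.155226i

Re=0.0542 Im=-0.1552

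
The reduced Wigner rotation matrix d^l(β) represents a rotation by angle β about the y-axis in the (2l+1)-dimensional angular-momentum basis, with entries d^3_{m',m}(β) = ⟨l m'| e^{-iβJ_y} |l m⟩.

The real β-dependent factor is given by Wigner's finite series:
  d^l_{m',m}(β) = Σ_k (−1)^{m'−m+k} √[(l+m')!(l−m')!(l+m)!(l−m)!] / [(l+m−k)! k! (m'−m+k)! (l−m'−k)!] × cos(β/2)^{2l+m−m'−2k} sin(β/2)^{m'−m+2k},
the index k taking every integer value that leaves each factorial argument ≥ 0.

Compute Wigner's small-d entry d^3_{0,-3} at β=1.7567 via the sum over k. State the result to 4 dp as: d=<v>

d=-0.5306

d^3_{0,-3}(β=1.7567) via Wigner's sum:
With c≡cos(β/2)=0.638422 and s≡sin(β/2)=0.769687, N=[6·6·1·720]^{1/2}=160.996894
The bounds max(0,m−m')=0 and min(l+m,l−m')=0 give 1 term
  k=0: (−1)^3·160.9969/(36)·0.6384^3·0.7697^3 = -0.530616
d^3_{0,-3}(1.7567) = -0.530616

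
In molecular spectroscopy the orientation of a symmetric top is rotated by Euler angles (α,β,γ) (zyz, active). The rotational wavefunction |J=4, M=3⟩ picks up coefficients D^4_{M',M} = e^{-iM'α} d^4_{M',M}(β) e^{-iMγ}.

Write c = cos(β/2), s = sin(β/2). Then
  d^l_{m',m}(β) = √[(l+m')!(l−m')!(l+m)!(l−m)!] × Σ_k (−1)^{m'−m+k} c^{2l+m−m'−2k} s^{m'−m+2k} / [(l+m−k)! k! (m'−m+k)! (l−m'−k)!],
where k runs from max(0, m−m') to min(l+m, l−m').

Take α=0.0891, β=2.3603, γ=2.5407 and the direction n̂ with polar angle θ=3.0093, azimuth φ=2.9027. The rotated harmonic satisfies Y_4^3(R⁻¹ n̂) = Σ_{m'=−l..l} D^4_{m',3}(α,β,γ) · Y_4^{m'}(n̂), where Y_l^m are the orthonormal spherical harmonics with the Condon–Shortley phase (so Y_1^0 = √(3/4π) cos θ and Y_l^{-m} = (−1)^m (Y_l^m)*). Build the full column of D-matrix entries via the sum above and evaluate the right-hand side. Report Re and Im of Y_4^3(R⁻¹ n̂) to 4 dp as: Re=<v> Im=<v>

Re=-0.1446 Im=0.3481

Need the full column D^4_{m',3} for m'=−4..4 at α=0.0891, β=2.3603, γ=2.5407.
cos(β/2)=0.380786, sin(β/2)=0.924663
d^4_{-4,3}: single k=7 term ⇒ +0.622459;  D = +0.345423-0.517821i
d^4_{-3,3}: k∈[6..7] ⇒ +0.634398 -0.534402 = +0.099995;  D = +0.047868-0.087793i
d^4_{-2,3}: k∈[5..6] ⇒ +0.418935 -0.823436 = -0.404501;  D = -0.161268+0.370964i
d^4_{-1,3}: k∈[4..5] ⇒ +0.203319 -0.719339 = -0.516020;  D = -0.162804+0.489665i
d^4_{0,3}: k∈[3..4] ⇒ +0.074889 -0.441596 = -0.366707;  D = -0.084273+0.356892i
d^4_{1,3}: k∈[2..3] ⇒ +0.020688 -0.203319 = -0.182631;  D = -0.025988+0.180772i
d^4_{2,3}: k∈[1..2] ⇒ +0.004016 -0.071046 = -0.067030;  D = -0.003597+0.066934i
d^4_{3,3}: k∈[0..1] ⇒ +0.000442 -0.018245 = -0.017803;  D = +0.000630+0.017792i
d^4_{4,3}: single k=0 term ⇒ -0.003036;  D = +0.000377+0.003012i
Y_4^{m'}(θ=3.0093,φ=2.9027) and Σ D·Y over m':
  (+0.3454-0.5178i)·(+0.0001+0.0001i)  (+0.0479-0.0878i)·(+0.0021+0.0019i)  (-0.1613+0.3710i)·(+0.0304+0.0157i)  (-0.1628+0.4897i)·(+0.2331+0.0568i)  (-0.0843+0.3569i)·(+0.7738+0.0000i)  (-0.0260+0.1808i)·(-0.2331+0.0568i)  (-0.0036+0.0669i)·(+0.0304-0.0157i)  (+0.0006+0.0178i)·(-0.0021+0.0019i)  (+0.0004+0.0030i)·(+0.0001-0.0001i)
Y_4^3(R⁻¹ n̂) = -0.144633+0.348124i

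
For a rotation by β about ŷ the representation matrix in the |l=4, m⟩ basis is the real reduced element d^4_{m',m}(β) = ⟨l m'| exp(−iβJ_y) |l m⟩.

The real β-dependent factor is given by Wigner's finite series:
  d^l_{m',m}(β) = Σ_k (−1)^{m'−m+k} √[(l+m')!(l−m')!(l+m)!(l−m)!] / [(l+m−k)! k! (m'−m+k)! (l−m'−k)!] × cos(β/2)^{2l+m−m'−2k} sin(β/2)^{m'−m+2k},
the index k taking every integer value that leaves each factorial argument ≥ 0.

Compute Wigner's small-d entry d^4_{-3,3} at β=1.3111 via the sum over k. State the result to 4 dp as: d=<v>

d^4_{-3,3}(β=1.3111) via Wigner's sum:
With c≡cos(β/2)=0.792713 and s≡sin(β/2)=0.609595, N=[1·5040·5040·1]^{1/2}=5040.000000
k: max(0,(3)−(-3))=6 … min(4+(3),4−(-3))=7
  k=6: (−1)^0·5040.0000/(720)·0.7927^2·0.6096^6 = +0.225725
  k=7: (−1)^1·5040.0000/(5040)·0.7927^0·0.6096^8 = -0.019069
d^4_{-3,3}(1.3111) = +0.225725 -0.019069 = +0.206656

d=0.2067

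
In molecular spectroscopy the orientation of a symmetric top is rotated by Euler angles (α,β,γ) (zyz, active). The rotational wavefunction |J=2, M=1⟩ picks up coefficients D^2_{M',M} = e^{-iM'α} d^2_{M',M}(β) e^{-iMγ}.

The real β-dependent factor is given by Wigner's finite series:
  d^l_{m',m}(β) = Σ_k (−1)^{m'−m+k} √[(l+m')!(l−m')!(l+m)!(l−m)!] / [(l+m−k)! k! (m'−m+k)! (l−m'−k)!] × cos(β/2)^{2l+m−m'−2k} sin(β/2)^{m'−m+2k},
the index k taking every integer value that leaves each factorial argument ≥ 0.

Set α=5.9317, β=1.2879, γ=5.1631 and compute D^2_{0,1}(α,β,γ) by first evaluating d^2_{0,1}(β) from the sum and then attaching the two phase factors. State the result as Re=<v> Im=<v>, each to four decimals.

Re=0.1430 Im=0.2955

D^2_{0,1}(5.9317,1.2879,5.1631) = e^{-i·0·5.9317}·d^2_{0,1}(1.2879)·e^{-i·1·5.1631}. Compute d first:
With c≡cos(β/2)=0.799731 and s≡sin(β/2)=0.600359, N=[2·2·6·1]^{1/2}=4.898979
k∈{1,2} keeps every argument non-negative
  k=1: (−1)^0·4.8990/(2)·0.7997^3·0.6004^1 = +0.752173
  k=2: (−1)^1·4.8990/(2)·0.7997^1·0.6004^3 = -0.423889
d^2_{0,1}(1.2879) = +0.752173 -0.423889 = +0.328284
D = (+1.000000+0.000000i)·(+0.328284)·(+0.435606+0.900138i) = +0.143002+0.295501i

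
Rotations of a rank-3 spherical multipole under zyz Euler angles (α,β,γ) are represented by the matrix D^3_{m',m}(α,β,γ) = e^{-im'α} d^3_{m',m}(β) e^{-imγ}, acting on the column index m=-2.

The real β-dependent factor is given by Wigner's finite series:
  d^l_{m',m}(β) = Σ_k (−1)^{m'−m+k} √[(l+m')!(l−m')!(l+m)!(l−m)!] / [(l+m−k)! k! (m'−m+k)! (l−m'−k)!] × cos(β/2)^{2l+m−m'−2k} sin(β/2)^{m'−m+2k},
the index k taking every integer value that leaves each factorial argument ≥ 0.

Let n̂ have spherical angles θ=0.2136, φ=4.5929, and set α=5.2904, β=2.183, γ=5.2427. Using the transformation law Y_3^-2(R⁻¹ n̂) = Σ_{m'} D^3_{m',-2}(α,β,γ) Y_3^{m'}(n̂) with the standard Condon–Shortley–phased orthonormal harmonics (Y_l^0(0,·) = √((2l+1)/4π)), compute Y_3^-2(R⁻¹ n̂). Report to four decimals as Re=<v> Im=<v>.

Re=0.2597 Im=0.2458

Need the full column D^3_{m',-2} for m'=−3..3 at α=5.2904, β=2.183, γ=5.2427.
cos(β/2)=0.461155, sin(β/2)=0.887320
d^3_{-3,-2}: single k=1 term ⇒ +0.045330;  D = +0.015413+0.042630i
d^3_{-2,-2}: k∈[0..1] ⇒ +0.009618 -0.178040 = -0.168422;  D = +0.101369-0.134500i
d^3_{-1,-2}: k∈[0..1] ⇒ -0.058521 +0.433322 = +0.374801;  D = -0.373939-0.025406i
d^3_{0,-2}: k∈[0..1] ⇒ +0.195033 -0.722062 = -0.527029;  D = +0.257364+0.459917i
d^3_{1,-2}: k∈[0..1] ⇒ -0.433322 +0.802135 = +0.368813;  D = +0.171164-0.326689i
d^3_{2,-2}: k∈[0..1] ⇒ +0.659150 -0.488068 = +0.171081;  D = +0.170303-0.016296i
d^3_{3,-2}: single k=0 term ⇒ -0.621331;  D = -0.387497-0.485694i
Y_3^{m'}(θ=0.2136,φ=4.5929) and Σ D·Y over m':
  (+0.0154+0.0426i)·(+0.0014-0.0037i)  (+0.1014-0.1345i)·(-0.0436-0.0106i)  (-0.3739-0.0254i)·(-0.0308+0.2568i)  (+0.2574+0.4599i)·(+0.6475+0.0000i)  (+0.1712-0.3267i)·(+0.0308+0.2568i)  (+0.1703-0.0163i)·(-0.0436+0.0106i)  (-0.3875-0.4857i)·(-0.0014-0.0037i)
Y_3^-2(R⁻¹ n̂) = +0.259664+0.245843i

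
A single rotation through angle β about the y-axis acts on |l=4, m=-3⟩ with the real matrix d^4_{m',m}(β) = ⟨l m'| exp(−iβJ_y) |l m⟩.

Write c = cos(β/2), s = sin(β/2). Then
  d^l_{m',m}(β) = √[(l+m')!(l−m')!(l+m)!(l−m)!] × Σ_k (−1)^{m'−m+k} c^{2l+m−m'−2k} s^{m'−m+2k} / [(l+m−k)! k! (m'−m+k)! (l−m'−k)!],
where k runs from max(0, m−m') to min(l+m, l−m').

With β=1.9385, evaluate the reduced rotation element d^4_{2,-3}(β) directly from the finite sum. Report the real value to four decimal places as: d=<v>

d=-0.2267

d^4_{2,-3}(β=1.9385) via Wigner's sum:
Half-angle: c=0.565918, s=0.824462. N=√(720·2·1·5040)=2693.993318
The bounds max(0,m−m')=0 and min(l+m,l−m')=1 give 2 terms
  k=0: (−1)^5·2693.9933/(240)·0.5659^3·0.8245^5 = -0.774993
  k=1: (−1)^6·2693.9933/(720)·0.5659^1·0.8245^7 = +0.548290
d^4_{2,-3}(1.9385) = -0.774993 +0.548290 = -0.226703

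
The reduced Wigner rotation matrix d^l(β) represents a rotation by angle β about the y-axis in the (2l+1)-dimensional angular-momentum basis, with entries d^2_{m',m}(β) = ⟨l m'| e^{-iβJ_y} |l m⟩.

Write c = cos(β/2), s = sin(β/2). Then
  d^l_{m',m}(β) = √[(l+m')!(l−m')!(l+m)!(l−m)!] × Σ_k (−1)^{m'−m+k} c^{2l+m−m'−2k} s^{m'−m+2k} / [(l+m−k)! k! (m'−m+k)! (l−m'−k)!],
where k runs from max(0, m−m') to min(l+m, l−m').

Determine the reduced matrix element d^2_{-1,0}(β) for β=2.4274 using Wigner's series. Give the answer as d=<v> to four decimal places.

d=-0.6062

d^2_{-1,0}(β=2.4274) via Wigner's sum:
With c≡cos(β/2)=0.349555 and s≡sin(β/2)=0.936916, N=[1·6·2·2]^{1/2}=4.898979
k: max(0,(0)−(-1))=1 … min(2+(0),2−(-1))=2
  k=1: (−1)^0·4.8990/(2)·0.3496^3·0.9369^1 = +0.098022
  k=2: (−1)^1·4.8990/(2)·0.3496^1·0.9369^3 = -0.704195
d^2_{-1,0}(2.4274) = +0.098022 -0.704195 = -0.606173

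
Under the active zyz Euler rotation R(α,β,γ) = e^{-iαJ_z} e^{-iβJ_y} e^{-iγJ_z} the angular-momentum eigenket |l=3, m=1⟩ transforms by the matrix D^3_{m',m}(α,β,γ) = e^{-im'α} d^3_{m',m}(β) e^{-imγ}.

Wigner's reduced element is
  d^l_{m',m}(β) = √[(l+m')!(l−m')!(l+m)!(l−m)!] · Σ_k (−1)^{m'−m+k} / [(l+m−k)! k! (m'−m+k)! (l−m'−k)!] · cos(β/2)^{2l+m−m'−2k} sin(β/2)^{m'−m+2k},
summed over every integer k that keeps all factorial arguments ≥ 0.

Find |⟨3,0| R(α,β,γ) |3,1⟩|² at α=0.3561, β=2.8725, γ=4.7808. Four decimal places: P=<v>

P=0.1762

D^3_{0,1}(0.3561,2.8725,4.7808) = e^{-i·0·0.3561}·d^3_{0,1}(2.8725)·e^{-i·1·4.7808}. Compute d first:
c=cos(2.8725/2)=0.134141, s=sin(2.8725/2)=0.990962; N=√[6·6·24·2]=41.569219
The bounds max(0,m−m')=1 and min(l+m,l−m')=3 give 3 terms
  k=1: (−1)^0·41.5692/(12)·0.1341^5·0.9910^1 = +0.000149
  k=2: (−1)^1·41.5692/(4)·0.1341^3·0.9910^3 = -0.024410
  k=3: (−1)^2·41.5692/(12)·0.1341^1·0.9910^5 = +0.444055
d^3_{0,1}(2.8725) = +0.000149 -0.024410 +0.444055 = +0.419794
|D^3_{0,1}|² = |d^3_{0,1}(β)|² = (+0.419794)² = 0.176227 (the z-rotation phases have unit modulus)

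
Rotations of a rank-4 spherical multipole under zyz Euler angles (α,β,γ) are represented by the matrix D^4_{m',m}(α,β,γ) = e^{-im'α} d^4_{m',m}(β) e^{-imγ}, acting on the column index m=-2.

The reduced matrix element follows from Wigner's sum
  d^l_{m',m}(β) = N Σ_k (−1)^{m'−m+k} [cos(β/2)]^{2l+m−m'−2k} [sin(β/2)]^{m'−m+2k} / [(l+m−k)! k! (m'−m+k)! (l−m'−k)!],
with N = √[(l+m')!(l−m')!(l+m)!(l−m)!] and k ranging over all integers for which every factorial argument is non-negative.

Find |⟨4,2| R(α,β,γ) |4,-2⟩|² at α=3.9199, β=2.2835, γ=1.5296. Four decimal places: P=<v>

Split into d^4_{2,-2}(β=2.2835) × two z-phases.
Half-angle: c=0.416004, s=0.909363. N=√(720·2·2·720)=1440.000000
The bounds max(0,m−m')=0 and min(l+m,l−m')=2 give 3 terms
  k=0: (−1)^4·1440.0000/(96)·0.4160^4·0.9094^4 = +0.307206
  k=1: (−1)^5·1440.0000/(120)·0.4160^2·0.9094^6 = -1.174354
  k=2: (−1)^6·1440.0000/(1440)·0.4160^0·0.9094^8 = +0.467625
d^4_{2,-2}(2.2835) = +0.307206 -1.174354 +0.467625 = -0.399523
|D^4_{2,-2}|² = |d^4_{2,-2}(β)|² = (-0.399523)² = 0.159619 (the z-rotation phases have unit modulus)

P=0.1596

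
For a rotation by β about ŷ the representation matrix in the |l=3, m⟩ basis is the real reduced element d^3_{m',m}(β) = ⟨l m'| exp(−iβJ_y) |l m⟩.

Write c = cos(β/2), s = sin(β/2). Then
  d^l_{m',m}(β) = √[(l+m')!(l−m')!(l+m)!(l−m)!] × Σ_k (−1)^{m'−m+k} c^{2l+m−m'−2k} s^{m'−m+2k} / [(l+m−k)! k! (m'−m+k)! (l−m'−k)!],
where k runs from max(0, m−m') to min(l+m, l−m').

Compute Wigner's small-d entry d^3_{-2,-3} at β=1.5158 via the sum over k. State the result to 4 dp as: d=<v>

d=-0.3403

d^3_{-2,-3}(β=1.5158) via Wigner's sum:
Half-angle: c=0.726281, s=0.687398. N=√(1·120·1·720)=293.938769
k: max(0,(-3)−(-2))=0 … min(3+(-3),3−(-2))=0
  k=0: (−1)^1·293.9388/(120)·0.7263^5·0.6874^1 = -0.340257
d^3_{-2,-3}(1.5158) = -0.340257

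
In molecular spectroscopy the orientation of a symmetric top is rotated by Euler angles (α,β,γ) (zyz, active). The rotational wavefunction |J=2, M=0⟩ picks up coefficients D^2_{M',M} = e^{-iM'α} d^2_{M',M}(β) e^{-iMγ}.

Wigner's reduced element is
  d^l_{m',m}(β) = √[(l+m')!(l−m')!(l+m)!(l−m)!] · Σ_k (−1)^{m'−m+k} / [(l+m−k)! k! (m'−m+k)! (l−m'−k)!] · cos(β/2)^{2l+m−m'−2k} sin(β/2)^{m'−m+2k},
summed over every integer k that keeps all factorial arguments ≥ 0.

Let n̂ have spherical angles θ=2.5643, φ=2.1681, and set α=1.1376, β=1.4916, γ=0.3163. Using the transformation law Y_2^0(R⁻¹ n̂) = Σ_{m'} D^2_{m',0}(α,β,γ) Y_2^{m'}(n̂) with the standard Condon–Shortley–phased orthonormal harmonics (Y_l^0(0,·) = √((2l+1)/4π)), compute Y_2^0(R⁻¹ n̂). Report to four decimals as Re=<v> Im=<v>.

Re=-0.2722 Im=0.0000

Need the full column D^2_{m',0} for m'=−2..2 at α=1.1376, β=1.4916, γ=0.3163.
cos(β/2)=0.734545, sin(β/2)=0.678560
d^2_{-2,0}: single k=2 term ⇒ +0.608540;  D = -0.394078+0.463706i
d^2_{-1,0}: k∈[1..2] ⇒ +0.658748 -0.562158 = +0.096590;  D = +0.040546+0.087668i
d^2_{0,0}: k∈[0..2] ⇒ +0.291122 -0.993741 +0.212008 = -0.490612;  D = -0.490612+0.000000i
d^2_{1,0}: k∈[0..1] ⇒ -0.658748 +0.562158 = -0.096590;  D = -0.040546+0.087668i
d^2_{2,0}: single k=0 term ⇒ +0.608540;  D = -0.394078-0.463706i
Y_2^{m'}(θ=2.5643,φ=2.1681) and Σ D·Y over m':
  (-0.3941+0.4637i)·(-0.0423+0.1070i)  (+0.0405+0.0877i)·(+0.1987+0.2921i)  (-0.4906+0.0000i)·(+0.3490+0.0000i)  (-0.0405+0.0877i)·(-0.1987+0.2921i)  (-0.3941-0.4637i)·(-0.0423-0.1070i)
Y_2^0(R⁻¹ n̂) = -0.272239+0.000000i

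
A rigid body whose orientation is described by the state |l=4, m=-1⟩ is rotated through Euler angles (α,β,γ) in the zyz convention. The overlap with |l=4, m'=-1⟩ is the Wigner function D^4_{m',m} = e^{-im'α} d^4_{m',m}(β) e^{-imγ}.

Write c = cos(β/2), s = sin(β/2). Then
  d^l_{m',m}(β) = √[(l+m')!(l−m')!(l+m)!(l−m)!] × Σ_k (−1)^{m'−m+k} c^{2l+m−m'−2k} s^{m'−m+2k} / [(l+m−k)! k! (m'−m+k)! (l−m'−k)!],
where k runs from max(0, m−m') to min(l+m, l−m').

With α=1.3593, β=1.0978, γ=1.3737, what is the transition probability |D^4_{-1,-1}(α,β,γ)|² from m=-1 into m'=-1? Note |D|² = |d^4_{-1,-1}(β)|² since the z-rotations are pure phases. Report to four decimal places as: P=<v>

P=0.0691

Split into d^4_{-1,-1}(β=1.0978) × two z-phases.
c=cos(1.0978/2)=0.853099, s=sin(1.0978/2)=0.521749; N=√[6·120·6·120]=720.000000
k∈{0,1,2,3} keeps every argument non-negative
  k=0: (−1)^0·720.0000/(720)·0.8531^8·0.5217^0 = +0.280540
  k=1: (−1)^1·720.0000/(48)·0.8531^6·0.5217^2 = -1.574024
  k=2: (−1)^2·720.0000/(24)·0.8531^4·0.5217^4 = +1.177513
  k=3: (−1)^3·720.0000/(72)·0.8531^2·0.5217^6 = -0.146815
d^4_{-1,-1}(1.0978) = +0.280540 -1.574024 +1.177513 -0.146815 = -0.262784
|D^4_{-1,-1}|² = |d^4_{-1,-1}(β)|² = (-0.262784)² = 0.069056 (the z-rotation phases have unit modulus)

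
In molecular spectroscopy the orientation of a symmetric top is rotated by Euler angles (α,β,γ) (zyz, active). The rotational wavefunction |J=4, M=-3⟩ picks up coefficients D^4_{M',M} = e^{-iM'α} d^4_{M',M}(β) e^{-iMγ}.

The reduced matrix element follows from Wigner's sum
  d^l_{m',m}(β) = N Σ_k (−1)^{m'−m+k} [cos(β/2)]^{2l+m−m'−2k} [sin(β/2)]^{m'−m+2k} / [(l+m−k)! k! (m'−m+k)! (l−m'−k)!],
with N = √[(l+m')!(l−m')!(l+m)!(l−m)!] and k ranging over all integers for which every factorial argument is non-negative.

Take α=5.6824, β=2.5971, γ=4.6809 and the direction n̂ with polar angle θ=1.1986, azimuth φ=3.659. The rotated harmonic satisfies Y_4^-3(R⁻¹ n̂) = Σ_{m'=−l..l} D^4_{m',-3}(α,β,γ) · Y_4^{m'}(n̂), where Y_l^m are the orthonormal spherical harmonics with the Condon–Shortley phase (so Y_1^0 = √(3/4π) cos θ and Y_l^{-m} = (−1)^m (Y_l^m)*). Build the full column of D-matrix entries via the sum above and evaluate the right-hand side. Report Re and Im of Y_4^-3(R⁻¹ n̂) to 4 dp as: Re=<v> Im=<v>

Need the full column D^4_{m',-3} for m'=−4..4 at α=5.6824, β=2.5971, γ=4.6809.
cos(β/2)=0.268896, sin(β/2)=0.963169
d^4_{-4,-3}: single k=1 term ⇒ +0.000277;  D = +0.000166-0.000221i
d^4_{-3,-3}: k∈[0..1] ⇒ +0.000027 -0.002455 = -0.002427;  D = -0.002300+0.000777i
d^4_{-2,-3}: k∈[0..1] ⇒ -0.000366 +0.014100 = +0.013733;  D = +0.013218+0.003726i
d^4_{-1,-3}: k∈[0..1] ⇒ +0.002783 -0.059520 = -0.056737;  D = -0.036344-0.043568i
d^4_{0,-3}: k∈[0..1] ⇒ -0.014862 +0.190690 = +0.175828;  D = +0.016585+0.175044i
d^4_{1,-3}: k∈[0..1] ⇒ +0.059520 -0.458199 = -0.398678;  D = +0.193343-0.348659i
d^4_{2,-3}: k∈[0..1] ⇒ -0.180905 +0.773689 = +0.592784;  D = -0.530190+0.265125i
d^4_{3,-3}: k∈[0..1] ⇒ +0.404093 -0.740664 = -0.336570;  D = +0.333413+0.045997i
d^4_{4,-3}: single k=0 term ⇒ -0.584854;  D = +0.432732+0.393442i
Y_4^{m'}(θ=1.1986,φ=3.659) and Σ D·Y over m':
  (+0.0002-0.0002i)·(-0.1594-0.2926i)  (-0.0023+0.0008i)·(-0.0068+0.3679i)  (+0.0132+0.0037i)·(-0.0110+0.0185i)  (-0.0363-0.0436i)·(+0.2889-0.1644i)  (+0.0166+0.1750i)·(-0.0376+0.0000i)  (+0.1933-0.3487i)·(-0.2889-0.1644i)  (-0.5302+0.2651i)·(-0.0110-0.0185i)  (+0.3334+0.0460i)·(+0.0068+0.3679i)  (+0.4327+0.3934i)·(-0.1594+0.2926i)
Y_4^-3(R⁻¹ n̂) = -0.320058+0.248870i

Re=-0.3201 Im=0.2489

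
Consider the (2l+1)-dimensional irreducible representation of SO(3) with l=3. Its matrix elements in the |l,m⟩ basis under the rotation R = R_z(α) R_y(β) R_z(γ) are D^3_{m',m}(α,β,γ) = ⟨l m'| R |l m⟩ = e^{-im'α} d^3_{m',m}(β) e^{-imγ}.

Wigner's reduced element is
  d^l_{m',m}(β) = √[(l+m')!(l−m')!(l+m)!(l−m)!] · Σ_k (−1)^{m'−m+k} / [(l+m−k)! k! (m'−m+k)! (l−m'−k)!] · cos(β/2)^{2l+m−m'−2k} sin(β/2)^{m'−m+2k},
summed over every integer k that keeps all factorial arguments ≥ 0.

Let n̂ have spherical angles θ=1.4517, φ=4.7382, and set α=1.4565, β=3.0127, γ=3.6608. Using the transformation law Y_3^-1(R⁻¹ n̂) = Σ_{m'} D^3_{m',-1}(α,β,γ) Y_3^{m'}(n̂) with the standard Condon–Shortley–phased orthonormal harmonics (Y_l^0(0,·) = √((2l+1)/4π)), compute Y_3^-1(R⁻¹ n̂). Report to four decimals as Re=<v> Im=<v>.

Need the full column D^3_{m',-1} for m'=−3..3 at α=1.4565, β=3.0127, γ=3.6608.
cos(β/2)=0.064402, sin(β/2)=0.997924
d^3_{-3,-1}: single k=2 term ⇒ +0.000066;  D = -0.000012+0.000065i
d^3_{-2,-1}: k∈[1..2] ⇒ +0.000003 -0.001679 = -0.001675;  D = -0.001605-0.000480i
d^3_{-1,-1}: k∈[0..2] ⇒ +0.000000 -0.000137 +0.024679 = +0.024543;  D = +0.009668-0.022558i
d^3_{0,-1}: k∈[0..2] ⇒ -0.000004 +0.002759 -0.220788 = -0.218033;  D = +0.189299+0.108186i
d^3_{1,-1}: k∈[0..2] ⇒ +0.000103 -0.032906 +0.987609 = +0.954806;  D = -0.565218+0.769534i
d^3_{2,-1}: k∈[0..1] ⇒ -0.001679 +0.201551 = +0.199872;  D = +0.146544+0.135919i
d^3_{3,-1}: single k=0 term ⇒ +0.015931;  D = +0.012095-0.010368i
Y_3^{m'}(θ=1.4517,φ=4.7382) and Σ D·Y over m':
  (-0.0000+0.0001i)·(-0.0316-0.4072i)  (-0.0016-0.0005i)·(-0.1196+0.0062i)  (+0.0097-0.0226i)·(-0.0077-0.2981i)  (+0.1893+0.1082i)·(-0.1299+0.0000i)  (-0.5652+0.7695i)·(+0.0077-0.2981i)  (+0.1465+0.1359i)·(-0.1196-0.0062i)  (+0.0121-0.0104i)·(+0.0316-0.4072i)
Y_3^-1(R⁻¹ n̂) = +0.173394+0.135320i

Re=0.1734 Im=0.1353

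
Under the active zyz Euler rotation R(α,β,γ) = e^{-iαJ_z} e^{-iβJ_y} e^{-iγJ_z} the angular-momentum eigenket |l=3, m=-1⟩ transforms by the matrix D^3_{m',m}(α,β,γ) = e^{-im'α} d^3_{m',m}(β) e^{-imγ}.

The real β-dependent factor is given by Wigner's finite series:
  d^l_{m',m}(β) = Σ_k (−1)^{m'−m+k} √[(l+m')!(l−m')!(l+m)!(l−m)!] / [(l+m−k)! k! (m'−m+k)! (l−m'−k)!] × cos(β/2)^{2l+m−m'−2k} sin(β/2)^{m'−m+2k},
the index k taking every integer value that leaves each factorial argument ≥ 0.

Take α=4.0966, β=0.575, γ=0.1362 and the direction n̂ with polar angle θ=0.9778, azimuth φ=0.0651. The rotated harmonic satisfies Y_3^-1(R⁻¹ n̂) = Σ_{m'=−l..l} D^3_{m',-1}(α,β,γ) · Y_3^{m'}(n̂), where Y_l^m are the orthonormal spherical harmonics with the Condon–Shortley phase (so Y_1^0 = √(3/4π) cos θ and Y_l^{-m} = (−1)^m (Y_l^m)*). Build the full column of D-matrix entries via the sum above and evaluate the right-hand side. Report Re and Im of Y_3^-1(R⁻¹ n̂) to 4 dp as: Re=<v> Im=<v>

Need the full column D^3_{m',-1} for m'=−3..3 at α=4.0966, β=0.575, γ=0.1362.
cos(β/2)=0.958956, sin(β/2)=0.283556
d^3_{-3,-1}: single k=2 term ⇒ +0.263340;  D = +0.260750-0.036844i
d^3_{-2,-1}: k∈[1..2] ⇒ +0.727162 -0.127157 = +0.600005;  D = -0.274629+0.533465i
d^3_{-1,-1}: k∈[0..2] ⇒ +0.777663 -0.543953 +0.035670 = +0.269380;  D = -0.124296-0.238990i
d^3_{0,-1}: k∈[0..2] ⇒ -0.796566 +0.208941 -0.006089 = -0.593715;  D = -0.588217-0.080614i
d^3_{1,-1}: k∈[0..2] ⇒ +0.407965 -0.047560 +0.000520 = +0.360924;  D = -0.246545+0.263595i
d^3_{2,-1}: k∈[0..1] ⇒ -0.127157 +0.005559 = -0.121598;  D = +0.024517+0.119101i
d^3_{3,-1}: single k=0 term ⇒ +0.023025;  D = +0.021091+0.009236i
Y_3^{m'}(θ=0.9778,φ=0.0651) and Σ D·Y over m':
  (+0.2607-0.0368i)·(+0.2334-0.0462i)  (-0.2746+0.5335i)·(+0.3894-0.0510i)  (-0.1243-0.2390i)·(+0.1502-0.0098i)  (-0.5882-0.0806i)·(-0.3000+0.0000i)  (-0.2465+0.2636i)·(-0.1502-0.0098i)  (+0.0245+0.1191i)·(+0.3894+0.0510i)  (+0.0211+0.0092i)·(-0.2334-0.0462i)
Y_3^-1(R⁻¹ n̂) = +0.173448+0.197955i

Re=0.1734 Im=0.1980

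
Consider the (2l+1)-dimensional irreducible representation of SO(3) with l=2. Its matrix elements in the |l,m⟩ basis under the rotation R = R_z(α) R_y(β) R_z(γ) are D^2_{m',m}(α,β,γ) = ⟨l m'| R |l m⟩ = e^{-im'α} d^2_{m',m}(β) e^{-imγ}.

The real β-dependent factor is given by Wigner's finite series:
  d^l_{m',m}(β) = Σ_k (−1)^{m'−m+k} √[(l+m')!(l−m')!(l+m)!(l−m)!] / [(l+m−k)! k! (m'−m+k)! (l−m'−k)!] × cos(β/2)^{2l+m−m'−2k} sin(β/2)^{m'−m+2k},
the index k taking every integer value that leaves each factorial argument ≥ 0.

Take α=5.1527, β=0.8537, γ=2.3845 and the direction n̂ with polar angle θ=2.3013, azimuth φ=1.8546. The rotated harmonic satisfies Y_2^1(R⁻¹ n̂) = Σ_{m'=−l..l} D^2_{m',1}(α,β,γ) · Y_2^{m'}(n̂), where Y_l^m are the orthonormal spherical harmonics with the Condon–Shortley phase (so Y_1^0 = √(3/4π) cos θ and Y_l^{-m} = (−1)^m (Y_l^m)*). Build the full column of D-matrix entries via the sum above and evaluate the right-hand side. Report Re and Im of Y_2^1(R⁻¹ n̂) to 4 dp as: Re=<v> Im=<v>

Need the full column D^2_{m',1} for m'=−2..2 at α=5.1527, β=0.8537, γ=2.3845.
cos(β/2)=0.910274, sin(β/2)=0.414005
d^2_{-2,1}: single k=3 term ⇒ +0.129188;  D = -0.008639+0.128898i
d^2_{-1,1}: k∈[2..3] ⇒ +0.426067 -0.029378 = +0.396689;  D = -0.369355+0.144703i
d^2_{0,1}: k∈[1..2] ⇒ +0.764889 -0.158222 = +0.606668;  D = -0.440948-0.416666i
d^2_{1,1}: k∈[0..1] ⇒ +0.686577 -0.426067 = +0.260510;  D = +0.081151-0.247548i
d^2_{2,1}: single k=0 term ⇒ -0.624530;  D = -0.619771+0.076952i
Y_2^{m'}(θ=2.3013,φ=1.8546) and Σ D·Y over m':
  (-0.0086+0.1289i)·(-0.1807+0.1152i)  (-0.3694+0.1447i)·(+0.1075+0.3686i)  (-0.4409-0.4167i)·(+0.1059+0.0000i)  (+0.0812-0.2475i)·(-0.1075+0.3686i)  (-0.6198+0.0770i)·(-0.1807-0.1152i)
Y_2^1(R⁻¹ n̂) = +0.050360-0.074954i

Re=0.0504 Im=-0.0750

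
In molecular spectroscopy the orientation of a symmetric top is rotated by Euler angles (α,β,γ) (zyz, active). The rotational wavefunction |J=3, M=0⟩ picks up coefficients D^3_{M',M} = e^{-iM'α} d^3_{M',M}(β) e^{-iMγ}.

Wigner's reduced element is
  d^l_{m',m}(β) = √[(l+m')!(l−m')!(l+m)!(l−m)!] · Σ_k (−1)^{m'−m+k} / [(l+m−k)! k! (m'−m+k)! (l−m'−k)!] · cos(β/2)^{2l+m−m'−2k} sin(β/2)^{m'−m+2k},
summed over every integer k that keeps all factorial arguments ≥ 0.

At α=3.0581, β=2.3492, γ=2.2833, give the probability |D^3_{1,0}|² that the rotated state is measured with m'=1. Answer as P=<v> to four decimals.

D^3_{1,0}(3.0581,2.3492,2.2833) = e^{-i·1·3.0581}·d^3_{1,0}(2.3492)·e^{-i·0·2.2833}. Compute d first:
Half-angle: c=0.385912, s=0.922536. N=√(24·2·6·6)=41.569219
The bounds max(0,m−m')=0 and min(l+m,l−m')=2 give 3 terms
  k=0: (−1)^1·41.5692/(12)·0.3859^5·0.9225^1 = -0.027354
  k=1: (−1)^2·41.5692/(4)·0.3859^3·0.9225^3 = +0.468950
  k=2: (−1)^3·41.5692/(12)·0.3859^1·0.9225^5 = -0.893294
d^3_{1,0}(2.3492) = -0.027354 +0.468950 -0.893294 = -0.451698
|D^3_{1,0}|² = |d^3_{1,0}(β)|² = (-0.451698)² = 0.204031 (the z-rotation phases have unit modulus)

P=0.2040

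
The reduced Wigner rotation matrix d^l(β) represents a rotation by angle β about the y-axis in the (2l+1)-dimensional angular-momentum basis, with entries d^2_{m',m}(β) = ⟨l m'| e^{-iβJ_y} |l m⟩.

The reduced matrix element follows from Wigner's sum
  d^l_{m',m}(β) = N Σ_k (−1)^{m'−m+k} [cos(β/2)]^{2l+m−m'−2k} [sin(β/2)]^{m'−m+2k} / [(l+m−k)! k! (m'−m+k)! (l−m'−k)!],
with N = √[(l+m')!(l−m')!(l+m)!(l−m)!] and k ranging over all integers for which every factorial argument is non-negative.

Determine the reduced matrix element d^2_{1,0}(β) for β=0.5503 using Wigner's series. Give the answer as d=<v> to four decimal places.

d^2_{1,0}(β=0.5503) via Wigner's sum:
c=cos(0.5503/2)=0.962384, s=sin(0.5503/2)=0.271691; N=√[6·1·2·2]=4.898979
Admissible k: 0..1 (factorial args all ≥0)
  k=0: (−1)^1·4.8990/(2)·0.9624^3·0.2717^1 = -0.593195
  k=1: (−1)^2·4.8990/(2)·0.9624^1·0.2717^3 = +0.047277
d^2_{1,0}(0.5503) = -0.593195 +0.047277 = -0.545917

d=-0.5459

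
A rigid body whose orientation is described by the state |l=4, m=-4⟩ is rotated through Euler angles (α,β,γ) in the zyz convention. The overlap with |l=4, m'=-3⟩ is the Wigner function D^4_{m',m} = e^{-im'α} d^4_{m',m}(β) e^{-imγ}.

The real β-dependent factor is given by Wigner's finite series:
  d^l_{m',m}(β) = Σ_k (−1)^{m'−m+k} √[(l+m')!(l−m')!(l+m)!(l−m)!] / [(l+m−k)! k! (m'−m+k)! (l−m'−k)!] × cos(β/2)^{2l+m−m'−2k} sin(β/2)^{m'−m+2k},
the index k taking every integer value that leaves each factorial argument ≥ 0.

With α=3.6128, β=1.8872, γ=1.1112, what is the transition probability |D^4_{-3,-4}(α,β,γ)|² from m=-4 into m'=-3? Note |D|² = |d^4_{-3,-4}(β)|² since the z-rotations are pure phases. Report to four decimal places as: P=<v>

P=0.0030

D^4_{-3,-4}(3.6128,1.8872,1.1112) = e^{-i·-3·3.6128}·d^4_{-3,-4}(1.8872)·e^{-i·-4·1.1112}. Compute d first:
c=cos(1.8872/2)=0.586877, s=sin(1.8872/2)=0.809676; N=√[1·5040·1·40320]=14255.272709
Admissible k: 0..0 (factorial args all ≥0)
  k=0: (−1)^1·14255.2727/(5040)·0.5869^7·0.8097^1 = -0.054914
d^4_{-3,-4}(1.8872) = -0.054914
|D^4_{-3,-4}|² = |d^4_{-3,-4}(β)|² = (-0.054914)² = 0.003016 (the z-rotation phases have unit modulus)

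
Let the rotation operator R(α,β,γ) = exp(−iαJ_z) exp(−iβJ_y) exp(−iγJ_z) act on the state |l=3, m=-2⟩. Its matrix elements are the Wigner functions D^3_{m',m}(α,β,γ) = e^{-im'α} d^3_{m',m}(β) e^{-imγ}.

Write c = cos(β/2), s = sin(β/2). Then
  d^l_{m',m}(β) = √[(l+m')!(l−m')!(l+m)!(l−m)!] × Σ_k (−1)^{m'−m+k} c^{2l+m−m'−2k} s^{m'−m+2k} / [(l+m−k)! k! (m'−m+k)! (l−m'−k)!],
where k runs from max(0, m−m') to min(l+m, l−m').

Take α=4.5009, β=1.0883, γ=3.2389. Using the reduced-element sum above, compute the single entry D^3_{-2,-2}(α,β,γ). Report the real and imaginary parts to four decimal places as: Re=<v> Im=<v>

Split into d^3_{-2,-2}(β=1.0883) × two z-phases.
Half-angle: c=0.855568, s=0.517691. N=√(1·120·1·120)=120.000000
k: max(0,(-2)−(-2))=0 … min(3+(-2),3−(-2))=1
  k=0: (−1)^0·120.0000/(120)·0.8556^6·0.5177^0 = +0.392217
  k=1: (−1)^1·120.0000/(24)·0.8556^4·0.5177^2 = -0.718007
d^3_{-2,-2}(1.0883) = +0.392217 -0.718007 = -0.325790
D = (-0.911871+0.410478i)·(-0.325790)·(+0.981122+0.193389i) = +0.317332-0.073754i

Re=0.3173 Im=-0.0738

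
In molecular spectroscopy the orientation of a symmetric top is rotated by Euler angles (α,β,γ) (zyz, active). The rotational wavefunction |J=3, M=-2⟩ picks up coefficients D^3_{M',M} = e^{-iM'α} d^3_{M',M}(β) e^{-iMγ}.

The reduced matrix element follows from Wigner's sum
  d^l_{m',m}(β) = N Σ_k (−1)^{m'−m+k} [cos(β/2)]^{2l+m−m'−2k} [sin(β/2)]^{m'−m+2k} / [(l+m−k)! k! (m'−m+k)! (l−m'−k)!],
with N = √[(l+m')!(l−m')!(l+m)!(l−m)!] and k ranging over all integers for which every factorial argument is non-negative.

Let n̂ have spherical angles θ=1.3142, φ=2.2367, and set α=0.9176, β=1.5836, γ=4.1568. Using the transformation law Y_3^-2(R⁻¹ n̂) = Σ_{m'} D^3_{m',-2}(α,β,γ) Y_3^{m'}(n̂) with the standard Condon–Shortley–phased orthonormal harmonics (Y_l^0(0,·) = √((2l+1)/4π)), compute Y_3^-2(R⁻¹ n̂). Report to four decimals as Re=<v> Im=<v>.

Re=-0.0173 Im=-0.2285

Need the full column D^3_{m',-2} for m'=−3..3 at α=0.9176, β=1.5836, γ=4.1568.
cos(β/2)=0.702566, sin(β/2)=0.711619
d^3_{-3,-2}: single k=1 term ⇒ +0.298372;  D = +0.021115-0.297624i
d^3_{-2,-2}: k∈[0..1] ⇒ +0.120260 -0.616897 = -0.496637;  D = +0.372054+0.328974i
d^3_{-1,-2}: k∈[0..1] ⇒ -0.385196 +0.790375 = +0.405179;  D = -0.397611+0.077945i
d^3_{0,-2}: k∈[0..1] ⇒ +0.675777 -0.693305 = -0.017529;  D = +0.007776-0.015710i
d^3_{1,-2}: k∈[0..1] ⇒ -0.790375 +0.405438 = -0.384937;  D = -0.170195-0.345268i
d^3_{2,-2}: k∈[0..1] ⇒ +0.632898 -0.129863 = +0.503035;  D = +0.493481+0.097577i
d^3_{3,-2}: single k=0 term ⇒ -0.314051;  D = -0.235611+0.207643i
Y_3^{m'}(θ=1.3142,φ=2.2367) and Σ D·Y over m':
  (+0.0211-0.2976i)·(+0.3437-0.1563i)  (+0.3721+0.3290i)·(-0.0574+0.2358i)  (-0.3976+0.0779i)·(+0.1309+0.1667i)  (+0.0078-0.0157i)·(-0.2536+0.0000i)  (-0.1702-0.3453i)·(-0.1309+0.1667i)  (+0.4935+0.0976i)·(-0.0574-0.2358i)  (-0.2356+0.2076i)·(-0.3437-0.1563i)
Y_3^-2(R⁻¹ n̂) = -0.017307-0.228481i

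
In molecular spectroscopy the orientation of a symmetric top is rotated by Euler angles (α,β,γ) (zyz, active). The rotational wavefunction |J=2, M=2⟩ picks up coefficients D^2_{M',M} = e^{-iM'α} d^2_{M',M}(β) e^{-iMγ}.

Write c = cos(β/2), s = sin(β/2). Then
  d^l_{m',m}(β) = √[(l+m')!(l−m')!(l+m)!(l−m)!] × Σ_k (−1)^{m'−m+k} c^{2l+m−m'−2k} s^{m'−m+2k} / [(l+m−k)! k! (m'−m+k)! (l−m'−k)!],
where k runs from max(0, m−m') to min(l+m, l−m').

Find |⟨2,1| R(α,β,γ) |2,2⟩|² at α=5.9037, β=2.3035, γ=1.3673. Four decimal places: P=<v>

P=0.0151

First d^2_{1,2}(β=2.3035), then the phase factors e^{-i(1)α} and e^{-i(2)γ}:
Half-angle: c=0.406889, s=0.913477. N=√(6·1·24·1)=12.000000
The bounds max(0,m−m')=1 and min(l+m,l−m')=1 give 1 term
  k=1: (−1)^0·12.0000/(6)·0.4069^3·0.9135^1 = +0.123071
d^2_{1,2}(2.3035) = +0.123071
|D^2_{1,2}|² = |d^2_{1,2}(β)|² = (+0.123071)² = 0.015147 (the z-rotation phases have unit modulus)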